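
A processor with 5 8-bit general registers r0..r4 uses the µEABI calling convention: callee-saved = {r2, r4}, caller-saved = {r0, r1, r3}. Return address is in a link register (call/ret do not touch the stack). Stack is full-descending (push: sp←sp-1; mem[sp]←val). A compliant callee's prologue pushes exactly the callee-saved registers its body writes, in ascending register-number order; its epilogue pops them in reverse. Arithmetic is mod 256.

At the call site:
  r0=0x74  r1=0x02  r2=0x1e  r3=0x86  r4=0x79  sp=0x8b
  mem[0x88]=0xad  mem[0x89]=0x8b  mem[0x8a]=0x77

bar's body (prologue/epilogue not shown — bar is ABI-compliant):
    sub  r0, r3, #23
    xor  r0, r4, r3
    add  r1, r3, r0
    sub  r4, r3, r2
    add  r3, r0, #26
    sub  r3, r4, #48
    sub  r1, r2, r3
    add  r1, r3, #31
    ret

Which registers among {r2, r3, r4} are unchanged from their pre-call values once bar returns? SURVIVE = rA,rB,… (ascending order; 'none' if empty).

SURVIVE = r2,r4

prologue: push r4 → mem[0x8a]=0x79, sp=0x8a
body[0] sub  r0, r3, #23 → r0=0x6f
body[1] xor  r0, r4, r3 → r0=0xff
body[2] add  r1, r3, r0 → r1=0x85
body[3] sub  r4, r3, r2 → r4=0x68
body[4] add  r3, r0, #26 → r3=0x19
body[5] sub  r3, r4, #48 → r3=0x38
body[6] sub  r1, r2, r3 → r1=0xe6
body[7] add  r1, r3, #31 → r1=0x57
epilogue: pop r4=0x79, sp=0x8b
r2: callee-saved, written=False
r3: caller-saved, written=True
r4: callee-saved, written=True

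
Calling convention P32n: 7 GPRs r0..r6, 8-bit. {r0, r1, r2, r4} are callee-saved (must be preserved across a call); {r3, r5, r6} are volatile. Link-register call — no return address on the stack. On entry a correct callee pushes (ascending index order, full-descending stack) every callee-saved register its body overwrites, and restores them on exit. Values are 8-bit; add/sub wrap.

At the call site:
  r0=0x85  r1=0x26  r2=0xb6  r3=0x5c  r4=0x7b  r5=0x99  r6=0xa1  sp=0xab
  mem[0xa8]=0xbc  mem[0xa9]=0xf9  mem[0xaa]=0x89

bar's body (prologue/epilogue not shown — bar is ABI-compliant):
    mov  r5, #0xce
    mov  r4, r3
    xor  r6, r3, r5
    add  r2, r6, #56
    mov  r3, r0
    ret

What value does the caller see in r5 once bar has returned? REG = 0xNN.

REG = 0xce

prologue: push r2 -> mem[0xaa]=0xb6, sp=0xaa
prologue: push r4 -> mem[0xa9]=0x7b, sp=0xa9
body[0] mov  r5, #0xce -> r5=0xce
body[1] mov  r4, r3 -> r4=0x5c
body[2] xor  r6, r3, r5 -> r6=0x92
body[3] add  r2, r6, #56 -> r2=0xca
body[4] mov  r3, r0 -> r3=0x85
epilogue: pop r4=0x7b, sp=0xaa
epilogue: pop r2=0xb6, sp=0xab
r5 is caller-saved -> body value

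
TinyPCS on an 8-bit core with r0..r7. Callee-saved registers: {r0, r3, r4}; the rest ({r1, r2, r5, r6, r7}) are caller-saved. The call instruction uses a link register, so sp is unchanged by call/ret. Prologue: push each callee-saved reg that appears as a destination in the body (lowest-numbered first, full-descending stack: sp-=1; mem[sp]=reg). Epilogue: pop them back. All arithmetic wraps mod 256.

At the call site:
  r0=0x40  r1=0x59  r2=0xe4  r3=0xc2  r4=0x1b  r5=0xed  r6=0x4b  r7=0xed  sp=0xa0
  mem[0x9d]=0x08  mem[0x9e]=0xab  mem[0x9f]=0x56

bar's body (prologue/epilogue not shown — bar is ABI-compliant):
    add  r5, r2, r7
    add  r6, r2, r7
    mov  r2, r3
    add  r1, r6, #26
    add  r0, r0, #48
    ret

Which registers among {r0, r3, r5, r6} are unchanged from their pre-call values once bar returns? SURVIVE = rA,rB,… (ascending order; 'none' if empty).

SURVIVE = r0,r3

prologue: push r0 -> mem[0x9f]=0x40, sp=0x9f
body[0] add  r5, r2, r7 -> r5=0xd1
body[1] add  r6, r2, r7 -> r6=0xd1
body[2] mov  r2, r3 -> r2=0xc2
body[3] add  r1, r6, #26 -> r1=0xeb
body[4] add  r0, r0, #48 -> r0=0x70
epilogue: pop r0=0x40, sp=0xa0
r0: callee-saved, written=True
r3: callee-saved, written=False
r5: caller-saved, written=True
r6: caller-saved, written=True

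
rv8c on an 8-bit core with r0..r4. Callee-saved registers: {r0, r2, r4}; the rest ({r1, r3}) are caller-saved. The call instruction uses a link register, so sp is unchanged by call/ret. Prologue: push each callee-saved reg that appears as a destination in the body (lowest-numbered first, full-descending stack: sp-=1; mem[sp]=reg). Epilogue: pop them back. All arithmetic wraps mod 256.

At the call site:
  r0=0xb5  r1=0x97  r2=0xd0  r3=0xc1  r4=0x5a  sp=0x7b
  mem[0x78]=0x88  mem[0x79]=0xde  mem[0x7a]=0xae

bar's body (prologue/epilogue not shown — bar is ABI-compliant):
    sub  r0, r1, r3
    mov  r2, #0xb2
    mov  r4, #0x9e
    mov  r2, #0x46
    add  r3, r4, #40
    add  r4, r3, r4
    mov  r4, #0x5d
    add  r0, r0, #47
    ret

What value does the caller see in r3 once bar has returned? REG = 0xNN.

REG = 0xc6

prologue: push r0 -> mem[0x7a]=0xb5, sp=0x7a
prologue: push r2 -> mem[0x79]=0xd0, sp=0x79
prologue: push r4 -> mem[0x78]=0x5a, sp=0x78
body[0] sub  r0, r1, r3 -> r0=0xd6
body[1] mov  r2, #0xb2 -> r2=0xb2
body[2] mov  r4, #0x9e -> r4=0x9e
body[3] mov  r2, #0x46 -> r2=0x46
body[4] add  r3, r4, #40 -> r3=0xc6
body[5] add  r4, r3, r4 -> r4=0x64
body[6] mov  r4, #0x5d -> r4=0x5d
body[7] add  r0, r0, #47 -> r0=0x05
epilogue: pop r4=0x5a, sp=0x79
epilogue: pop r2=0xd0, sp=0x7a
epilogue: pop r0=0xb5, sp=0x7b
r3 is caller-saved -> body value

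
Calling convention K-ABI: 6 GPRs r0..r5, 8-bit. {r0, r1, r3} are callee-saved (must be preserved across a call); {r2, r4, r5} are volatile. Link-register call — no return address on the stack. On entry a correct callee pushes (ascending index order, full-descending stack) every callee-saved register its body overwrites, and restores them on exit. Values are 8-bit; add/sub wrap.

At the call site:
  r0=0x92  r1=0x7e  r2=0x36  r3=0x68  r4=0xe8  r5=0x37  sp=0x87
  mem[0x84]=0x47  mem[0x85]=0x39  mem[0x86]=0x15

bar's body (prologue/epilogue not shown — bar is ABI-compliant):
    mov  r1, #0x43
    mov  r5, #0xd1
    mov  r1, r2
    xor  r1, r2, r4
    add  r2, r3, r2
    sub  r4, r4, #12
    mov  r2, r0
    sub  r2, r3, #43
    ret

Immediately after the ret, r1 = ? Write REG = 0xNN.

prologue: push r1 -> mem[0x86]=0x7e, sp=0x86
body[0] mov  r1, #0x43 -> r1=0x43
body[1] mov  r5, #0xd1 -> r5=0xd1
body[2] mov  r1, r2 -> r1=0x36
body[3] xor  r1, r2, r4 -> r1=0xde
body[4] add  r2, r3, r2 -> r2=0x9e
body[5] sub  r4, r4, #12 -> r4=0xdc
body[6] mov  r2, r0 -> r2=0x92
body[7] sub  r2, r3, #43 -> r2=0x3d
epilogue: pop r1=0x7e, sp=0x87
r1 is callee-saved -> restored

REG = 0x7e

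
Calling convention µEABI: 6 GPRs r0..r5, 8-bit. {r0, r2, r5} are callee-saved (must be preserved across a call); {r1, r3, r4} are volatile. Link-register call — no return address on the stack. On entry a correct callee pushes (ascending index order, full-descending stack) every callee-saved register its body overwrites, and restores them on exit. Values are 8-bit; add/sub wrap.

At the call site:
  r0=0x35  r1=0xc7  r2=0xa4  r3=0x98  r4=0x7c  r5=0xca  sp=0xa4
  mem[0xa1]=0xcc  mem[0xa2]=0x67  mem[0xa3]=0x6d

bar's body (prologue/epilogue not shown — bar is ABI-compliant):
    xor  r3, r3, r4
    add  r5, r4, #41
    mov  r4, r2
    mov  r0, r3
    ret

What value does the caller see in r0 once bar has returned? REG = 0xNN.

REG = 0x35

prologue: push r0 -> mem[0xa3]=0x35, sp=0xa3
prologue: push r5 -> mem[0xa2]=0xca, sp=0xa2
body[0] xor  r3, r3, r4 -> r3=0xe4
body[1] add  r5, r4, #41 -> r5=0xa5
body[2] mov  r4, r2 -> r4=0xa4
body[3] mov  r0, r3 -> r0=0xe4
epilogue: pop r5=0xca, sp=0xa3
epilogue: pop r0=0x35, sp=0xa4
r0 is callee-saved -> restored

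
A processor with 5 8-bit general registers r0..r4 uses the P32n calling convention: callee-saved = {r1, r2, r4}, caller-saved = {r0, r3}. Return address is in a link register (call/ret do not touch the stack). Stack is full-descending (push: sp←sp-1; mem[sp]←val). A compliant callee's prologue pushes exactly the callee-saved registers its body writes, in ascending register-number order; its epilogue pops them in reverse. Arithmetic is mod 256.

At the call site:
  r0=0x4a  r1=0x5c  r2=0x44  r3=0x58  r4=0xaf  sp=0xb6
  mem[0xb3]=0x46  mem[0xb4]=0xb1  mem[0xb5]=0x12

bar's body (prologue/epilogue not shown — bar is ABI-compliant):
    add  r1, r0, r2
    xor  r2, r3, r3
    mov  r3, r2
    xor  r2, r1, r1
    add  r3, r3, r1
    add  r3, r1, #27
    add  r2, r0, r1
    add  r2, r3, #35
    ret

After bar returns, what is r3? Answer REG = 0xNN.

REG = 0xa9

prologue: push r1 → mem[0xb5]=0x5c, sp=0xb5
prologue: push r2 → mem[0xb4]=0x44, sp=0xb4
body[0] add  r1, r0, r2 → r1=0x8e
body[1] xor  r2, r3, r3 → r2=0x00
body[2] mov  r3, r2 → r3=0x00
body[3] xor  r2, r1, r1 → r2=0x00
body[4] add  r3, r3, r1 → r3=0x8e
body[5] add  r3, r1, #27 → r3=0xa9
body[6] add  r2, r0, r1 → r2=0xd8
body[7] add  r2, r3, #35 → r2=0xcc
epilogue: pop r2=0x44, sp=0xb5
epilogue: pop r1=0x5c, sp=0xb6
r3 is caller-saved → body value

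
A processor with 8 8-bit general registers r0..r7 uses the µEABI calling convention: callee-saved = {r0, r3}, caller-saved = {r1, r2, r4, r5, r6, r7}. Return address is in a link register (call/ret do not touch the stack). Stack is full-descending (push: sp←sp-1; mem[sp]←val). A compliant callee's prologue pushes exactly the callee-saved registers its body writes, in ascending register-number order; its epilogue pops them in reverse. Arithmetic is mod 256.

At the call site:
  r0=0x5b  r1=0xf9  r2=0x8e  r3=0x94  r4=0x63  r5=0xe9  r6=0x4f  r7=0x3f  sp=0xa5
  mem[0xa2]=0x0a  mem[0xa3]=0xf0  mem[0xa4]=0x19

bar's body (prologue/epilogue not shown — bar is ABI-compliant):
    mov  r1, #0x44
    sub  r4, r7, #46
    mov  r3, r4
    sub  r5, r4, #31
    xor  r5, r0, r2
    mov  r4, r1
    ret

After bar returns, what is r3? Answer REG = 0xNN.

REG = 0x94

prologue: push r3 → mem[0xa4]=0x94, sp=0xa4
body[0] mov  r1, #0x44 → r1=0x44
body[1] sub  r4, r7, #46 → r4=0x11
body[2] mov  r3, r4 → r3=0x11
body[3] sub  r5, r4, #31 → r5=0xf2
body[4] xor  r5, r0, r2 → r5=0xd5
body[5] mov  r4, r1 → r4=0x44
epilogue: pop r3=0x94, sp=0xa5
r3 is callee-saved → restored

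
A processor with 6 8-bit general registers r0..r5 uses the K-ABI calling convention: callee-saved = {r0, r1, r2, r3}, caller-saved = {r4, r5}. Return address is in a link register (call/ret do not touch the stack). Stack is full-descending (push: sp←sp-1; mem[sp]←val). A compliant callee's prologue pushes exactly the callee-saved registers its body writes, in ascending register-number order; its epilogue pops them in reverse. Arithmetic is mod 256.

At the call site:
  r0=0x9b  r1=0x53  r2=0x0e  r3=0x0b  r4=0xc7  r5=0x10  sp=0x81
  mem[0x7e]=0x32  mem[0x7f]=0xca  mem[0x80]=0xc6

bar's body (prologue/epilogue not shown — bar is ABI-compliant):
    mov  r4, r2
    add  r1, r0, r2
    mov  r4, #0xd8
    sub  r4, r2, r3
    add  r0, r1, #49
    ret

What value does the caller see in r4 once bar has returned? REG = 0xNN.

prologue: push r0 -> mem[0x80]=0x9b, sp=0x80
prologue: push r1 -> mem[0x7f]=0x53, sp=0x7f
body[0] mov  r4, r2 -> r4=0x0e
body[1] add  r1, r0, r2 -> r1=0xa9
body[2] mov  r4, #0xd8 -> r4=0xd8
body[3] sub  r4, r2, r3 -> r4=0x03
body[4] add  r0, r1, #49 -> r0=0xda
epilogue: pop r1=0x53, sp=0x80
epilogue: pop r0=0x9b, sp=0x81
r4 is caller-saved -> body value

REG = 0x03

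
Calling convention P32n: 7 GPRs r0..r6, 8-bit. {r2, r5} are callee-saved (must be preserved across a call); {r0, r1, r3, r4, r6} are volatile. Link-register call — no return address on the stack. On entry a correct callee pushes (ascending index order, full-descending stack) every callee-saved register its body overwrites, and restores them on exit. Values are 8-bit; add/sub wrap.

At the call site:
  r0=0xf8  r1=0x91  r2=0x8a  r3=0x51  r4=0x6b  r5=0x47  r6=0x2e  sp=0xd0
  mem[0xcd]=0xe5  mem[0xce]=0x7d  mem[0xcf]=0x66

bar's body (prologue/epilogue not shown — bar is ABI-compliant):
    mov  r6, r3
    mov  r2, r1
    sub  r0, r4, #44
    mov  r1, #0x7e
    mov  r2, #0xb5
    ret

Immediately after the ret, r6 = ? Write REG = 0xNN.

prologue: push r2 → mem[0xcf]=0x8a, sp=0xcf
body[0] mov  r6, r3 → r6=0x51
body[1] mov  r2, r1 → r2=0x91
body[2] sub  r0, r4, #44 → r0=0x3f
body[3] mov  r1, #0x7e → r1=0x7e
body[4] mov  r2, #0xb5 → r2=0xb5
epilogue: pop r2=0x8a, sp=0xd0
r6 is caller-saved → body value

REG = 0x51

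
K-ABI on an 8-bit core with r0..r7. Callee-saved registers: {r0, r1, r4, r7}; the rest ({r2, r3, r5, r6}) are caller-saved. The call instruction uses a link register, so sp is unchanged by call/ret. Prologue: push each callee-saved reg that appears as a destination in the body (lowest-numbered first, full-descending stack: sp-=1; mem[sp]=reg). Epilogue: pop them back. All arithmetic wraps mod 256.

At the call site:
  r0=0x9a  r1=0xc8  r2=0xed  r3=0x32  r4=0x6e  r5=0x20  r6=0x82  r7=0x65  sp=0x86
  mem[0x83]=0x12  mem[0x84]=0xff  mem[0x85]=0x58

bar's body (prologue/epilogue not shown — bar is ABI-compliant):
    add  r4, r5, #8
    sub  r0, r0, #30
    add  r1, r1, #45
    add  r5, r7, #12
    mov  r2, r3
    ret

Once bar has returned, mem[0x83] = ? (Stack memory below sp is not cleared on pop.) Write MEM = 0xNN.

prologue: push r0 → mem[0x85]=0x9a, sp=0x85
prologue: push r1 → mem[0x84]=0xc8, sp=0x84
prologue: push r4 → mem[0x83]=0x6e, sp=0x83
body[0] add  r4, r5, #8 → r4=0x28
body[1] sub  r0, r0, #30 → r0=0x7c
body[2] add  r1, r1, #45 → r1=0xf5
body[3] add  r5, r7, #12 → r5=0x71
body[4] mov  r2, r3 → r2=0x32
epilogue: pop r4=0x6e, sp=0x84
epilogue: pop r1=0xc8, sp=0x85
epilogue: pop r0=0x9a, sp=0x86
prologue pushed ['r0', 'r1', 'r4'] at ['0x85', '0x84', '0x83']

MEM = 0x6e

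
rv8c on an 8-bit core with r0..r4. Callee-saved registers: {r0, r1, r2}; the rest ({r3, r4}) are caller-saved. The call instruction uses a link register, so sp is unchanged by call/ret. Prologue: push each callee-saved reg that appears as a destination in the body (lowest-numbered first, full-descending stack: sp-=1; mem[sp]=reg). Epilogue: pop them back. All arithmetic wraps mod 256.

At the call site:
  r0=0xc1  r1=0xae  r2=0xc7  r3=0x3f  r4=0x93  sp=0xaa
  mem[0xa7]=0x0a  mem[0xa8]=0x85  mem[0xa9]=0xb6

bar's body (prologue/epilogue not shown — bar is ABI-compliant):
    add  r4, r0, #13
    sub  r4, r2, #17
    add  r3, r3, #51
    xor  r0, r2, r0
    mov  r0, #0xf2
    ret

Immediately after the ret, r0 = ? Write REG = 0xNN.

prologue: push r0 -> mem[0xa9]=0xc1, sp=0xa9
body[0] add  r4, r0, #13 -> r4=0xce
body[1] sub  r4, r2, #17 -> r4=0xb6
body[2] add  r3, r3, #51 -> r3=0x72
body[3] xor  r0, r2, r0 -> r0=0x06
body[4] mov  r0, #0xf2 -> r0=0xf2
epilogue: pop r0=0xc1, sp=0xaa
r0 is callee-saved -> restored

REG = 0xc1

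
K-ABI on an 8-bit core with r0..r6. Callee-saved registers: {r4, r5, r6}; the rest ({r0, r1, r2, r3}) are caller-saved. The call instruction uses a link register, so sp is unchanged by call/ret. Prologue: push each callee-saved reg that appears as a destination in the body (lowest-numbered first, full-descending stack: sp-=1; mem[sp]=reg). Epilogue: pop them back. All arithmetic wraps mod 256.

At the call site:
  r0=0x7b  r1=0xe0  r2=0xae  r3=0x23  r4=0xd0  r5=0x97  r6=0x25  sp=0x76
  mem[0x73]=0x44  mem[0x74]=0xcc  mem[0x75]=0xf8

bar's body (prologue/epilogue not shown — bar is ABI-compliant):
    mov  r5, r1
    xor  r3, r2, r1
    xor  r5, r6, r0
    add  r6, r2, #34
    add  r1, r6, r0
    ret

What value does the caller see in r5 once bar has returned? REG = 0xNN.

REG = 0x97

prologue: push r5 → mem[0x75]=0x97, sp=0x75
prologue: push r6 → mem[0x74]=0x25, sp=0x74
body[0] mov  r5, r1 → r5=0xe0
body[1] xor  r3, r2, r1 → r3=0x4e
body[2] xor  r5, r6, r0 → r5=0x5e
body[3] add  r6, r2, #34 → r6=0xd0
body[4] add  r1, r6, r0 → r1=0x4b
epilogue: pop r6=0x25, sp=0x75
epilogue: pop r5=0x97, sp=0x76
r5 is callee-saved → restored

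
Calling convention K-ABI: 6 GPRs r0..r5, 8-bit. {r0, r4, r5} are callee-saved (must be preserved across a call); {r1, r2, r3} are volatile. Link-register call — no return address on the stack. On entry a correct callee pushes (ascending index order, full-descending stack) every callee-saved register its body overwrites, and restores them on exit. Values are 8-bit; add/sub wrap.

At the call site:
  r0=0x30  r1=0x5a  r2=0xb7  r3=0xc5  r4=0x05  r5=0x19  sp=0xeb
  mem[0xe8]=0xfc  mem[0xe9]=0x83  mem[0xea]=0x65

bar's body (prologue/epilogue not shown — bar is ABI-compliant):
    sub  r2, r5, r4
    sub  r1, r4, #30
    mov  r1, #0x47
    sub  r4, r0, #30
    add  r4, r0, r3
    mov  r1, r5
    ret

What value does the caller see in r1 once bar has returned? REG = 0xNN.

prologue: push r4 -> mem[0xea]=0x05, sp=0xea
body[0] sub  r2, r5, r4 -> r2=0x14
body[1] sub  r1, r4, #30 -> r1=0xe7
body[2] mov  r1, #0x47 -> r1=0x47
body[3] sub  r4, r0, #30 -> r4=0x12
body[4] add  r4, r0, r3 -> r4=0xf5
body[5] mov  r1, r5 -> r1=0x19
epilogue: pop r4=0x05, sp=0xeb
r1 is caller-saved -> body value

REG = 0x19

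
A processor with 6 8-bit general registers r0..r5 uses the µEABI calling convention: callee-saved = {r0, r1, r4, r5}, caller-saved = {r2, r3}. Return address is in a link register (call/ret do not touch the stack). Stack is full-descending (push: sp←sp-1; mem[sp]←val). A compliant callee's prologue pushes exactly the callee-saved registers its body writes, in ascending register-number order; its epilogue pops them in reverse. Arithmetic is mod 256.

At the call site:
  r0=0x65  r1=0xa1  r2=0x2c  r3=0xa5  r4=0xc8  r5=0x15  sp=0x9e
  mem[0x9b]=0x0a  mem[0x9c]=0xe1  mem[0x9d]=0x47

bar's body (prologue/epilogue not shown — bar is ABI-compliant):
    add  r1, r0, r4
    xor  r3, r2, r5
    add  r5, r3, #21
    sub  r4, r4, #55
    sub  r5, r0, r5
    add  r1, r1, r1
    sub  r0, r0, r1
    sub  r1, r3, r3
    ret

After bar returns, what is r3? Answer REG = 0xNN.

prologue: push r0 → mem[0x9d]=0x65, sp=0x9d
prologue: push r1 → mem[0x9c]=0xa1, sp=0x9c
prologue: push r4 → mem[0x9b]=0xc8, sp=0x9b
prologue: push r5 → mem[0x9a]=0x15, sp=0x9a
body[0] add  r1, r0, r4 → r1=0x2d
body[1] xor  r3, r2, r5 → r3=0x39
body[2] add  r5, r3, #21 → r5=0x4e
body[3] sub  r4, r4, #55 → r4=0x91
body[4] sub  r5, r0, r5 → r5=0x17
body[5] add  r1, r1, r1 → r1=0x5a
body[6] sub  r0, r0, r1 → r0=0x0b
body[7] sub  r1, r3, r3 → r1=0x00
epilogue: pop r5=0x15, sp=0x9b
epilogue: pop r4=0xc8, sp=0x9c
epilogue: pop r1=0xa1, sp=0x9d
epilogue: pop r0=0x65, sp=0x9e
r3 is caller-saved → body value

REG = 0x39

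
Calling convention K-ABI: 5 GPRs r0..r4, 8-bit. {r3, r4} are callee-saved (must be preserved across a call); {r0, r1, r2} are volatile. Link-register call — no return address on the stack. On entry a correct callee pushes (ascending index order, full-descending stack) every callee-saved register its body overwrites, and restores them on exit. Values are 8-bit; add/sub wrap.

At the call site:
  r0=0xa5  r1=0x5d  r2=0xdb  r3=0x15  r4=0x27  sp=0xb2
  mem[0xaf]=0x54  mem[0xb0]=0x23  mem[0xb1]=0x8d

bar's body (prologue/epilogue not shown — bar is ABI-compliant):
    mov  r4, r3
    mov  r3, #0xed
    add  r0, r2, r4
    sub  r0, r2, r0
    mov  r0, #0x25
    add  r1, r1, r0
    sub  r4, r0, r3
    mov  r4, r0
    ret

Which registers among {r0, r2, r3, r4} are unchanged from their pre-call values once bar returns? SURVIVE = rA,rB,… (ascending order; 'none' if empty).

prologue: push r3 -> mem[0xb1]=0x15, sp=0xb1
prologue: push r4 -> mem[0xb0]=0x27, sp=0xb0
body[0] mov  r4, r3 -> r4=0x15
body[1] mov  r3, #0xed -> r3=0xed
body[2] add  r0, r2, r4 -> r0=0xf0
body[3] sub  r0, r2, r0 -> r0=0xeb
body[4] mov  r0, #0x25 -> r0=0x25
body[5] add  r1, r1, r0 -> r1=0x82
body[6] sub  r4, r0, r3 -> r4=0x38
body[7] mov  r4, r0 -> r4=0x25
epilogue: pop r4=0x27, sp=0xb1
epilogue: pop r3=0x15, sp=0xb2
r0: caller-saved, written=True
r2: caller-saved, written=False
r3: callee-saved, written=True
r4: callee-saved, written=True

SURVIVE = r2,r3,r4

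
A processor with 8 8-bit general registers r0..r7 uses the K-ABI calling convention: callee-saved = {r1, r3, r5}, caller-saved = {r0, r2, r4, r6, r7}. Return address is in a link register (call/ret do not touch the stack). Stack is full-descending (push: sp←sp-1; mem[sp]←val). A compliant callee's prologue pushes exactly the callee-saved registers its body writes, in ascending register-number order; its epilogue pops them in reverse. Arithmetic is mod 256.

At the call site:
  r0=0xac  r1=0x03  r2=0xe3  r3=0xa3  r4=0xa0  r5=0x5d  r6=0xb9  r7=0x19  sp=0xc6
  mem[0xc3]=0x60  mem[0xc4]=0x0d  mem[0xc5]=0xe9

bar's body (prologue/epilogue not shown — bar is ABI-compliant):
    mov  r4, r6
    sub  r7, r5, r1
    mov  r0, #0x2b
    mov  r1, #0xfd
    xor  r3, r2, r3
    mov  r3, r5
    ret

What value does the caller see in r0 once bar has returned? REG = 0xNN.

REG = 0x2b

prologue: push r1 → mem[0xc5]=0x03, sp=0xc5
prologue: push r3 → mem[0xc4]=0xa3, sp=0xc4
body[0] mov  r4, r6 → r4=0xb9
body[1] sub  r7, r5, r1 → r7=0x5a
body[2] mov  r0, #0x2b → r0=0x2b
body[3] mov  r1, #0xfd → r1=0xfd
body[4] xor  r3, r2, r3 → r3=0x40
body[5] mov  r3, r5 → r3=0x5d
epilogue: pop r3=0xa3, sp=0xc5
epilogue: pop r1=0x03, sp=0xc6
r0 is caller-saved → body value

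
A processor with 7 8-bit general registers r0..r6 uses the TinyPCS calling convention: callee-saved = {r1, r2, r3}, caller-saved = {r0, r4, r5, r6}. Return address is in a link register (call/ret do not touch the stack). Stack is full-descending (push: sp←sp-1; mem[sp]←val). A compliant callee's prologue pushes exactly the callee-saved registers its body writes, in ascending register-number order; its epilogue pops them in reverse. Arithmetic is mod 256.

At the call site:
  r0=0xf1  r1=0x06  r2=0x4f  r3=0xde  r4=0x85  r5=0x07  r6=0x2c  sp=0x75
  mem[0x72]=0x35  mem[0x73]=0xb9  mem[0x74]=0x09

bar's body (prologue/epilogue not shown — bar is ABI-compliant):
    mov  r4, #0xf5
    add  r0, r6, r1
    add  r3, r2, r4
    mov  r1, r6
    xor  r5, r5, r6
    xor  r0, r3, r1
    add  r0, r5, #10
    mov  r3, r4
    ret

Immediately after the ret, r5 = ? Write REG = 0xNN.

REG = 0x2b

prologue: push r1 -> mem[0x74]=0x06, sp=0x74
prologue: push r3 -> mem[0x73]=0xde, sp=0x73
body[0] mov  r4, #0xf5 -> r4=0xf5
body[1] add  r0, r6, r1 -> r0=0x32
body[2] add  r3, r2, r4 -> r3=0x44
body[3] mov  r1, r6 -> r1=0x2c
body[4] xor  r5, r5, r6 -> r5=0x2b
body[5] xor  r0, r3, r1 -> r0=0x68
body[6] add  r0, r5, #10 -> r0=0x35
body[7] mov  r3, r4 -> r3=0xf5
epilogue: pop r3=0xde, sp=0x74
epilogue: pop r1=0x06, sp=0x75
r5 is caller-saved -> body value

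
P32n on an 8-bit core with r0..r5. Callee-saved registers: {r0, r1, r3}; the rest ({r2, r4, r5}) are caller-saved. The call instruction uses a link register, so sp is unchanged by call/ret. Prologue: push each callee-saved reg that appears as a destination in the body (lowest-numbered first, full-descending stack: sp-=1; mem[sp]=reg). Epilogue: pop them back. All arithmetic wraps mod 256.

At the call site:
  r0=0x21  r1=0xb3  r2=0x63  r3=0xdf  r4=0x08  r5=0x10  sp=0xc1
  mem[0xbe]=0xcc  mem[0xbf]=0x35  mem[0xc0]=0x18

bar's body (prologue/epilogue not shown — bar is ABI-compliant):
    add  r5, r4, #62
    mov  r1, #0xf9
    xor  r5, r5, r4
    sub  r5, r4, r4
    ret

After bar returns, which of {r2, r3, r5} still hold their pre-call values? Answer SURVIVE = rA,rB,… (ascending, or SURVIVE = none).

SURVIVE = r2,r3

prologue: push r1 → mem[0xc0]=0xb3, sp=0xc0
body[0] add  r5, r4, #62 → r5=0x46
body[1] mov  r1, #0xf9 → r1=0xf9
body[2] xor  r5, r5, r4 → r5=0x4e
body[3] sub  r5, r4, r4 → r5=0x00
epilogue: pop r1=0xb3, sp=0xc1
r2: caller-saved, written=False
r3: callee-saved, written=False
r5: caller-saved, written=True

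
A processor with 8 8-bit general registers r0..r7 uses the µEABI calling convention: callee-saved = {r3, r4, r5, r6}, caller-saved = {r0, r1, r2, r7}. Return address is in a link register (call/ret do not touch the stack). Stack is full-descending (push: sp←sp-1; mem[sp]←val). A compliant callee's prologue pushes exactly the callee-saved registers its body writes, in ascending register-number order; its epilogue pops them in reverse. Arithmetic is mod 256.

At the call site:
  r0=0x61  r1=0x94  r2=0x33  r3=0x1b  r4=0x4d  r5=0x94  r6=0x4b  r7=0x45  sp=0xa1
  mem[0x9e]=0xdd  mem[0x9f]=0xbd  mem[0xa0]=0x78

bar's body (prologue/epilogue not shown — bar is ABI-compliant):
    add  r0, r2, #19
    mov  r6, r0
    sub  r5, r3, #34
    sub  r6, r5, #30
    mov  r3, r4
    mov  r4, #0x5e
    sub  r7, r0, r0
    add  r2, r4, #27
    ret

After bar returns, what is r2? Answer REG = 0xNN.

REG = 0x79

prologue: push r3 -> mem[0xa0]=0x1b, sp=0xa0
prologue: push r4 -> mem[0x9f]=0x4d, sp=0x9f
prologue: push r5 -> mem[0x9e]=0x94, sp=0x9e
prologue: push r6 -> mem[0x9d]=0x4b, sp=0x9d
body[0] add  r0, r2, #19 -> r0=0x46
body[1] mov  r6, r0 -> r6=0x46
body[2] sub  r5, r3, #34 -> r5=0xf9
body[3] sub  r6, r5, #30 -> r6=0xdb
body[4] mov  r3, r4 -> r3=0x4d
body[5] mov  r4, #0x5e -> r4=0x5e
body[6] sub  r7, r0, r0 -> r7=0x00
body[7] add  r2, r4, #27 -> r2=0x79
epilogue: pop r6=0x4b, sp=0x9e
epilogue: pop r5=0x94, sp=0x9f
epilogue: pop r4=0x4d, sp=0xa0
epilogue: pop r3=0x1b, sp=0xa1
r2 is caller-saved -> body value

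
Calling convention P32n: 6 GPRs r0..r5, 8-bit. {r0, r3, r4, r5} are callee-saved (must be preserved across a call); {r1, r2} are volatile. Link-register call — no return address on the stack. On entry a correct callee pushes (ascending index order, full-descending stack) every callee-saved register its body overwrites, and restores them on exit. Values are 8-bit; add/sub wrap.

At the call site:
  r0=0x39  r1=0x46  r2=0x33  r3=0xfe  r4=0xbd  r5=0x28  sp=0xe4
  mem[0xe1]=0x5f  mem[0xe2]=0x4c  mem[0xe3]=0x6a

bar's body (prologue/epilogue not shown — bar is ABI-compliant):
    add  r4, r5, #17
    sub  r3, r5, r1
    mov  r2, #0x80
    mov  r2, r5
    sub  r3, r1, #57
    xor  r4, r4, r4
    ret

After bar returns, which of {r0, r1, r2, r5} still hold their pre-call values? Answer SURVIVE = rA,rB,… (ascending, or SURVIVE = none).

prologue: push r3 → mem[0xe3]=0xfe, sp=0xe3
prologue: push r4 → mem[0xe2]=0xbd, sp=0xe2
body[0] add  r4, r5, #17 → r4=0x39
body[1] sub  r3, r5, r1 → r3=0xe2
body[2] mov  r2, #0x80 → r2=0x80
body[3] mov  r2, r5 → r2=0x28
body[4] sub  r3, r1, #57 → r3=0x0d
body[5] xor  r4, r4, r4 → r4=0x00
epilogue: pop r4=0xbd, sp=0xe3
epilogue: pop r3=0xfe, sp=0xe4
r0: callee-saved, written=False
r1: caller-saved, written=False
r2: caller-saved, written=True
r5: callee-saved, written=False

SURVIVE = r0,r1,r5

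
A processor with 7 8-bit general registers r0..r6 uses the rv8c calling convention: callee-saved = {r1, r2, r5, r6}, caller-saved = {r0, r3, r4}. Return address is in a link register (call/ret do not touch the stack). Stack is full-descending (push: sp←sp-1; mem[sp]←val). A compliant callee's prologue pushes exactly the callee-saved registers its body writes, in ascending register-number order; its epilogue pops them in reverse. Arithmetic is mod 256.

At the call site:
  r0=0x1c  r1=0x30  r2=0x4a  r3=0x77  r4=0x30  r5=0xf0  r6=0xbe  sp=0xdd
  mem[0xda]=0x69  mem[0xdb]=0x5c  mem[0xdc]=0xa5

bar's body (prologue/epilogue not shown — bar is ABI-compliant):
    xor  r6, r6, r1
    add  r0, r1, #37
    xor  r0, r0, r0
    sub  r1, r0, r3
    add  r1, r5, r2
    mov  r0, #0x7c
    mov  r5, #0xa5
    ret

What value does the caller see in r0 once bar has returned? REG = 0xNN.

prologue: push r1 -> mem[0xdc]=0x30, sp=0xdc
prologue: push r5 -> mem[0xdb]=0xf0, sp=0xdb
prologue: push r6 -> mem[0xda]=0xbe, sp=0xda
body[0] xor  r6, r6, r1 -> r6=0x8e
body[1] add  r0, r1, #37 -> r0=0x55
body[2] xor  r0, r0, r0 -> r0=0x00
body[3] sub  r1, r0, r3 -> r1=0x89
body[4] add  r1, r5, r2 -> r1=0x3a
body[5] mov  r0, #0x7c -> r0=0x7c
body[6] mov  r5, #0xa5 -> r5=0xa5
epilogue: pop r6=0xbe, sp=0xdb
epilogue: pop r5=0xf0, sp=0xdc
epilogue: pop r1=0x30, sp=0xdd
r0 is caller-saved -> body value

REG = 0x7c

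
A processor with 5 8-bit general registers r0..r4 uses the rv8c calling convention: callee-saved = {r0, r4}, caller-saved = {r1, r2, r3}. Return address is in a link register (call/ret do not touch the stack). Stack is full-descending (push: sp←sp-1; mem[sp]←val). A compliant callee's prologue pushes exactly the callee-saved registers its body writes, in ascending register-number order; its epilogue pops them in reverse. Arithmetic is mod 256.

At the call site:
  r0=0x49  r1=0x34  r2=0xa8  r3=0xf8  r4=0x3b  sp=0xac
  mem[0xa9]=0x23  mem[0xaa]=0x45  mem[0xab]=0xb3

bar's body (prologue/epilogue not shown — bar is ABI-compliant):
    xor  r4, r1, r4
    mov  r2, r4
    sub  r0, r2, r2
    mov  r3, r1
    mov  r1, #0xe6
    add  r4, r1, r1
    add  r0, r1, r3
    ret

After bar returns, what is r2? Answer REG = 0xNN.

REG = 0x0f

prologue: push r0 -> mem[0xab]=0x49, sp=0xab
prologue: push r4 -> mem[0xaa]=0x3b, sp=0xaa
body[0] xor  r4, r1, r4 -> r4=0x0f
body[1] mov  r2, r4 -> r2=0x0f
body[2] sub  r0, r2, r2 -> r0=0x00
body[3] mov  r3, r1 -> r3=0x34
body[4] mov  r1, #0xe6 -> r1=0xe6
body[5] add  r4, r1, r1 -> r4=0xcc
body[6] add  r0, r1, r3 -> r0=0x1a
epilogue: pop r4=0x3b, sp=0xab
epilogue: pop r0=0x49, sp=0xac
r2 is caller-saved -> body value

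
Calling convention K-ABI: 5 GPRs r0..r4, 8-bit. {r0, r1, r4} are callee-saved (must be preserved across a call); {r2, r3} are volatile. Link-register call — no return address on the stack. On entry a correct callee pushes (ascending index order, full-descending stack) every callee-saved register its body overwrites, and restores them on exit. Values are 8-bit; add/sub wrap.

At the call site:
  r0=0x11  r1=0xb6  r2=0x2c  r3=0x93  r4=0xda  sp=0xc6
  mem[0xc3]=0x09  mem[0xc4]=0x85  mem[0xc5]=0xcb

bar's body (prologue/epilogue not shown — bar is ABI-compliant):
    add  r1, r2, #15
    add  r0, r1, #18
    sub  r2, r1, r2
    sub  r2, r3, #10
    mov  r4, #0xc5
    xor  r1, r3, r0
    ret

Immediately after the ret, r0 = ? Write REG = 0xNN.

prologue: push r0 → mem[0xc5]=0x11, sp=0xc5
prologue: push r1 → mem[0xc4]=0xb6, sp=0xc4
prologue: push r4 → mem[0xc3]=0xda, sp=0xc3
body[0] add  r1, r2, #15 → r1=0x3b
body[1] add  r0, r1, #18 → r0=0x4d
body[2] sub  r2, r1, r2 → r2=0x0f
body[3] sub  r2, r3, #10 → r2=0x89
body[4] mov  r4, #0xc5 → r4=0xc5
body[5] xor  r1, r3, r0 → r1=0xde
epilogue: pop r4=0xda, sp=0xc4
epilogue: pop r1=0xb6, sp=0xc5
epilogue: pop r0=0x11, sp=0xc6
r0 is callee-saved → restored

REG = 0x11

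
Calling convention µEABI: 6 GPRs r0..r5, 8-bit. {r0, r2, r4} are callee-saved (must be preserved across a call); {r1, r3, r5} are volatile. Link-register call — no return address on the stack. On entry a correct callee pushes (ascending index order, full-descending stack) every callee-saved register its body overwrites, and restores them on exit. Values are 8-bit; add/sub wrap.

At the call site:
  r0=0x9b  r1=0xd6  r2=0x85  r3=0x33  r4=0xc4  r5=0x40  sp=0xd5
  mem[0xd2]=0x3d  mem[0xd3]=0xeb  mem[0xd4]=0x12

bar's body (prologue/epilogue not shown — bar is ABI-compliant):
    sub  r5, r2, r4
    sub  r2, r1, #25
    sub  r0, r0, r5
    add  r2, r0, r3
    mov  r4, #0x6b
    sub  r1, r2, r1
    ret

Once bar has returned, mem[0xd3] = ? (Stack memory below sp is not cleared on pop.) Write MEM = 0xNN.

prologue: push r0 -> mem[0xd4]=0x9b, sp=0xd4
prologue: push r2 -> mem[0xd3]=0x85, sp=0xd3
prologue: push r4 -> mem[0xd2]=0xc4, sp=0xd2
body[0] sub  r5, r2, r4 -> r5=0xc1
body[1] sub  r2, r1, #25 -> r2=0xbd
body[2] sub  r0, r0, r5 -> r0=0xda
body[3] add  r2, r0, r3 -> r2=0x0d
body[4] mov  r4, #0x6b -> r4=0x6b
body[5] sub  r1, r2, r1 -> r1=0x37
epilogue: pop r4=0xc4, sp=0xd3
epilogue: pop r2=0x85, sp=0xd4
epilogue: pop r0=0x9b, sp=0xd5
prologue pushed ['r0', 'r2', 'r4'] at ['0xd4', '0xd3', '0xd2']

MEM = 0x85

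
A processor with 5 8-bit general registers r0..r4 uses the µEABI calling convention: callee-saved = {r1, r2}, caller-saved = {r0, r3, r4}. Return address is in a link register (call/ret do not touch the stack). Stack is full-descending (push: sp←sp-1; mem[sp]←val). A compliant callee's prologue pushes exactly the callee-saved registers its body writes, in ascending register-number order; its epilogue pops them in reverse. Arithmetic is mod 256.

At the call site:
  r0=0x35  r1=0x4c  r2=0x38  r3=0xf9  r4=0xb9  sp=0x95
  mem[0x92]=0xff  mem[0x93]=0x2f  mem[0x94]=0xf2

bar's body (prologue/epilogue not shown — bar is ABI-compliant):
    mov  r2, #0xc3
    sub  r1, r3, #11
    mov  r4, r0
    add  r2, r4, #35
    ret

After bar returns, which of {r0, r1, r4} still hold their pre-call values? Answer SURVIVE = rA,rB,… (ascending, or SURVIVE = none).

prologue: push r1 → mem[0x94]=0x4c, sp=0x94
prologue: push r2 → mem[0x93]=0x38, sp=0x93
body[0] mov  r2, #0xc3 → r2=0xc3
body[1] sub  r1, r3, #11 → r1=0xee
body[2] mov  r4, r0 → r4=0x35
body[3] add  r2, r4, #35 → r2=0x58
epilogue: pop r2=0x38, sp=0x94
epilogue: pop r1=0x4c, sp=0x95
r0: caller-saved, written=False
r1: callee-saved, written=True
r4: caller-saved, written=True

SURVIVE = r0,r1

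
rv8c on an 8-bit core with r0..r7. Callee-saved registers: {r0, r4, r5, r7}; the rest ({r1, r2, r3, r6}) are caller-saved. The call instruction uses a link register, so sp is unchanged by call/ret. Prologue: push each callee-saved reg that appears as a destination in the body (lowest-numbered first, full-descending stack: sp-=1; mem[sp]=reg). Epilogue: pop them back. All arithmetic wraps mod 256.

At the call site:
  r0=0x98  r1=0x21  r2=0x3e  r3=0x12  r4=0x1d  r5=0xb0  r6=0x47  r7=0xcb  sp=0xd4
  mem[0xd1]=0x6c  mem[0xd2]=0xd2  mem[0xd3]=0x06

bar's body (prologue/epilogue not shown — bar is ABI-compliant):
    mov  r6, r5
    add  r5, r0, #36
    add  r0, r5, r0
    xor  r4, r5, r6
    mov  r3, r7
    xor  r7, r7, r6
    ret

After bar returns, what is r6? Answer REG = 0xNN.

REG = 0xb0

prologue: push r0 → mem[0xd3]=0x98, sp=0xd3
prologue: push r4 → mem[0xd2]=0x1d, sp=0xd2
prologue: push r5 → mem[0xd1]=0xb0, sp=0xd1
prologue: push r7 → mem[0xd0]=0xcb, sp=0xd0
body[0] mov  r6, r5 → r6=0xb0
body[1] add  r5, r0, #36 → r5=0xbc
body[2] add  r0, r5, r0 → r0=0x54
body[3] xor  r4, r5, r6 → r4=0x0c
body[4] mov  r3, r7 → r3=0xcb
body[5] xor  r7, r7, r6 → r7=0x7b
epilogue: pop r7=0xcb, sp=0xd1
epilogue: pop r5=0xb0, sp=0xd2
epilogue: pop r4=0x1d, sp=0xd3
epilogue: pop r0=0x98, sp=0xd4
r6 is caller-saved → body value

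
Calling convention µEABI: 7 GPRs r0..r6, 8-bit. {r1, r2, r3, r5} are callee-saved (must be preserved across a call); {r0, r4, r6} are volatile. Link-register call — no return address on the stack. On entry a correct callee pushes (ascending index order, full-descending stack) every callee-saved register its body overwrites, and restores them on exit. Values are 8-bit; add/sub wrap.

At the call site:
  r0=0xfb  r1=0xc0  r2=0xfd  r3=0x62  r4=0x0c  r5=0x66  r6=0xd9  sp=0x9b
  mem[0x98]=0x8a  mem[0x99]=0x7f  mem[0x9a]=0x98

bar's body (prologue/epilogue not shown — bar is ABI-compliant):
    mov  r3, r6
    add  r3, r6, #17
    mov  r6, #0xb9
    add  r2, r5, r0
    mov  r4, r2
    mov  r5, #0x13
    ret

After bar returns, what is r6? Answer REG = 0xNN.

prologue: push r2 → mem[0x9a]=0xfd, sp=0x9a
prologue: push r3 → mem[0x99]=0x62, sp=0x99
prologue: push r5 → mem[0x98]=0x66, sp=0x98
body[0] mov  r3, r6 → r3=0xd9
body[1] add  r3, r6, #17 → r3=0xea
body[2] mov  r6, #0xb9 → r6=0xb9
body[3] add  r2, r5, r0 → r2=0x61
body[4] mov  r4, r2 → r4=0x61
body[5] mov  r5, #0x13 → r5=0x13
epilogue: pop r5=0x66, sp=0x99
epilogue: pop r3=0x62, sp=0x9a
epilogue: pop r2=0xfd, sp=0x9b
r6 is caller-saved → body value

REG = 0xb9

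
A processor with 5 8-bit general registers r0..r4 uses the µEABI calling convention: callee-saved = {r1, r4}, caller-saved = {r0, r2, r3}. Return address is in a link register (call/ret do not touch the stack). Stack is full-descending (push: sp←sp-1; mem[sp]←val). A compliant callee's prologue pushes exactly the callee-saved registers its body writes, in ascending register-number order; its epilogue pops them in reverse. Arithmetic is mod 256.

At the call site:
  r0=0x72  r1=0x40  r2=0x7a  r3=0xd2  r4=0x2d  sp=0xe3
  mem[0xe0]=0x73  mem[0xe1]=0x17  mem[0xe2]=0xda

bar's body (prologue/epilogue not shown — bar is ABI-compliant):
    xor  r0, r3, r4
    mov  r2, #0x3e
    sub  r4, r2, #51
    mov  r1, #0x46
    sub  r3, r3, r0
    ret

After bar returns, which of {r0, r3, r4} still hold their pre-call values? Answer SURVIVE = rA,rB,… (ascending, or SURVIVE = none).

prologue: push r1 → mem[0xe2]=0x40, sp=0xe2
prologue: push r4 → mem[0xe1]=0x2d, sp=0xe1
body[0] xor  r0, r3, r4 → r0=0xff
body[1] mov  r2, #0x3e → r2=0x3e
body[2] sub  r4, r2, #51 → r4=0x0b
body[3] mov  r1, #0x46 → r1=0x46
body[4] sub  r3, r3, r0 → r3=0xd3
epilogue: pop r4=0x2d, sp=0xe2
epilogue: pop r1=0x40, sp=0xe3
r0: caller-saved, written=True
r3: caller-saved, written=True
r4: callee-saved, written=True

SURVIVE = r4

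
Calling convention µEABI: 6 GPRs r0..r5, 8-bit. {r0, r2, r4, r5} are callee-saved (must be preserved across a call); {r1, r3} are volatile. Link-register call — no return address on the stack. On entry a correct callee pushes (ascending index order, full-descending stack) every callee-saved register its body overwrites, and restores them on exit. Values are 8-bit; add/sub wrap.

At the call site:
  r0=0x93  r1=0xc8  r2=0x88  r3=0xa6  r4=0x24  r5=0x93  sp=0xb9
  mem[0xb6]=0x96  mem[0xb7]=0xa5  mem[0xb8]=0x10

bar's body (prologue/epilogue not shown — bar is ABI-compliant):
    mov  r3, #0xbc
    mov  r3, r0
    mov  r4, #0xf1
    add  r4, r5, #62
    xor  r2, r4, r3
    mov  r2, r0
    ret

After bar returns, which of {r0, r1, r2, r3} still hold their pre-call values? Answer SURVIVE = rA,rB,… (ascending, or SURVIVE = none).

SURVIVE = r0,r1,r2

prologue: push r2 → mem[0xb8]=0x88, sp=0xb8
prologue: push r4 → mem[0xb7]=0x24, sp=0xb7
body[0] mov  r3, #0xbc → r3=0xbc
body[1] mov  r3, r0 → r3=0x93
body[2] mov  r4, #0xf1 → r4=0xf1
body[3] add  r4, r5, #62 → r4=0xd1
body[4] xor  r2, r4, r3 → r2=0x42
body[5] mov  r2, r0 → r2=0x93
epilogue: pop r4=0x24, sp=0xb8
epilogue: pop r2=0x88, sp=0xb9
r0: callee-saved, written=False
r1: caller-saved, written=False
r2: callee-saved, written=True
r3: caller-saved, written=True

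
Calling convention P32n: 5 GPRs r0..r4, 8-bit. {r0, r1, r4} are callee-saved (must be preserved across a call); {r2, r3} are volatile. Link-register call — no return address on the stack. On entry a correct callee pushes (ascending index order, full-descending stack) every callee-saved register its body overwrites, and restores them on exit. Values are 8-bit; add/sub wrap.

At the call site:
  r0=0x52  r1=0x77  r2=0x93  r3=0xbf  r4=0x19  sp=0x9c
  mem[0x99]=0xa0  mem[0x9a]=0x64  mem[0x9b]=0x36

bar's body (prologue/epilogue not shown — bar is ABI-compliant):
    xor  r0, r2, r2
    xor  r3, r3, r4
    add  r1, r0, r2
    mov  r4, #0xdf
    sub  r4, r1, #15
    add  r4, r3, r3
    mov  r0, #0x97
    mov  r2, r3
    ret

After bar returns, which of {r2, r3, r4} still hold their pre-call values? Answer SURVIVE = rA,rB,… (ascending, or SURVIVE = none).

SURVIVE = r4

prologue: push r0 → mem[0x9b]=0x52, sp=0x9b
prologue: push r1 → mem[0x9a]=0x77, sp=0x9a
prologue: push r4 → mem[0x99]=0x19, sp=0x99
body[0] xor  r0, r2, r2 → r0=0x00
body[1] xor  r3, r3, r4 → r3=0xa6
body[2] add  r1, r0, r2 → r1=0x93
body[3] mov  r4, #0xdf → r4=0xdf
body[4] sub  r4, r1, #15 → r4=0x84
body[5] add  r4, r3, r3 → r4=0x4c
body[6] mov  r0, #0x97 → r0=0x97
body[7] mov  r2, r3 → r2=0xa6
epilogue: pop r4=0x19, sp=0x9a
epilogue: pop r1=0x77, sp=0x9b
epilogue: pop r0=0x52, sp=0x9c
r2: caller-saved, written=True
r3: caller-saved, written=True
r4: callee-saved, written=True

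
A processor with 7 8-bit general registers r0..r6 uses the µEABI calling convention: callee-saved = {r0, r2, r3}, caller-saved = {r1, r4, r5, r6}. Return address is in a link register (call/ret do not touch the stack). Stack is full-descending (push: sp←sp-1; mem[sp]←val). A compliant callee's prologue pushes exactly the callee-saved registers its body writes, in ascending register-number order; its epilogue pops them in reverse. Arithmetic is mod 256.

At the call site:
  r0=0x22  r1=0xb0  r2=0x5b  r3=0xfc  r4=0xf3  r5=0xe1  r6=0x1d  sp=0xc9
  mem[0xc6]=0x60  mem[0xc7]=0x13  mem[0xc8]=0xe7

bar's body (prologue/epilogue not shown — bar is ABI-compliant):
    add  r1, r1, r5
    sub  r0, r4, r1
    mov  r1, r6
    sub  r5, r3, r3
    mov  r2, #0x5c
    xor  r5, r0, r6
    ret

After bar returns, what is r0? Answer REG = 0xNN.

REG = 0x22

prologue: push r0 → mem[0xc8]=0x22, sp=0xc8
prologue: push r2 → mem[0xc7]=0x5b, sp=0xc7
body[0] add  r1, r1, r5 → r1=0x91
body[1] sub  r0, r4, r1 → r0=0x62
body[2] mov  r1, r6 → r1=0x1d
body[3] sub  r5, r3, r3 → r5=0x00
body[4] mov  r2, #0x5c → r2=0x5c
body[5] xor  r5, r0, r6 → r5=0x7f
epilogue: pop r2=0x5b, sp=0xc8
epilogue: pop r0=0x22, sp=0xc9
r0 is callee-saved → restored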